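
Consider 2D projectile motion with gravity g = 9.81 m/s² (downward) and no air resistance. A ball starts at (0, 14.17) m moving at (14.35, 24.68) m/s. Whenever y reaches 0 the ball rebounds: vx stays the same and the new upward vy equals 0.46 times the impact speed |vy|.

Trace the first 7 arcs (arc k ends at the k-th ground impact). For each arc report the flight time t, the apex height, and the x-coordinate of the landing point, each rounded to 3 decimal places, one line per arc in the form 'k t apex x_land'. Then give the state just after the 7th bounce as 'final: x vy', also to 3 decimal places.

1 5.552 45.215 79.670
2 2.793 9.567 119.753
3 1.285 2.024 138.192
4 0.591 0.428 146.673
5 0.272 0.091 150.575
6 0.125 0.019 152.369
7 0.058 0.004 153.195
final: 153.195 0.130

Arc 1: start y=14.170, vy=24.680 → t=5.552, apex=45.215, x_land=79.670, impact vy=-29.785
  bounce: vy ← 0.46·29.785 = 13.701
Arc 2: start y=0.000, vy=13.701 → t=2.793, apex=9.567, x_land=119.753, impact vy=-13.701
  bounce: vy ← 0.46·13.701 = 6.302
Arc 3: start y=0.000, vy=6.302 → t=1.285, apex=2.024, x_land=138.192, impact vy=-6.302
  bounce: vy ← 0.46·6.302 = 2.899
Arc 4: start y=0.000, vy=2.899 → t=0.591, apex=0.428, x_land=146.673, impact vy=-2.899
  bounce: vy ← 0.46·2.899 = 1.334
Arc 5: start y=0.000, vy=1.334 → t=0.272, apex=0.091, x_land=150.575, impact vy=-1.334
  bounce: vy ← 0.46·1.334 = 0.613
Arc 6: start y=0.000, vy=0.613 → t=0.125, apex=0.019, x_land=152.369, impact vy=-0.613
  bounce: vy ← 0.46·0.613 = 0.282
Arc 7: start y=0.000, vy=0.282 → t=0.058, apex=0.004, x_land=153.195, impact vy=-0.282
  bounce: vy ← 0.46·0.282 = 0.130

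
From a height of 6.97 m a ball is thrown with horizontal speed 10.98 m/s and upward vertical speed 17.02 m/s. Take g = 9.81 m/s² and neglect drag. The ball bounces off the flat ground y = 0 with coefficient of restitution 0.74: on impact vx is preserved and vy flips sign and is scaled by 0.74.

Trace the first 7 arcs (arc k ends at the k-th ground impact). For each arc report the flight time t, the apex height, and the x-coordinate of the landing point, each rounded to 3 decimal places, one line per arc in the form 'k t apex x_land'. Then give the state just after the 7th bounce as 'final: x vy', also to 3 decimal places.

Arc 1: start y=6.970, vy=17.020 → t=3.840, apex=21.735, x_land=42.163, impact vy=-20.650
  bounce: vy ← 0.74·20.650 = 15.281
Arc 2: start y=0.000, vy=15.281 → t=3.115, apex=11.902, x_land=76.370, impact vy=-15.281
  bounce: vy ← 0.74·15.281 = 11.308
Arc 3: start y=0.000, vy=11.308 → t=2.305, apex=6.517, x_land=101.684, impact vy=-11.308
  bounce: vy ← 0.74·11.308 = 8.368
Arc 4: start y=0.000, vy=8.368 → t=1.706, apex=3.569, x_land=120.416, impact vy=-8.368
  bounce: vy ← 0.74·8.368 = 6.192
Arc 5: start y=0.000, vy=6.192 → t=1.262, apex=1.954, x_land=134.277, impact vy=-6.192
  bounce: vy ← 0.74·6.192 = 4.582
Arc 6: start y=0.000, vy=4.582 → t=0.934, apex=1.070, x_land=144.535, impact vy=-4.582
  bounce: vy ← 0.74·4.582 = 3.391
Arc 7: start y=0.000, vy=3.391 → t=0.691, apex=0.586, x_land=152.126, impact vy=-3.391
  bounce: vy ← 0.74·3.391 = 2.509

1 3.840 21.735 42.163
2 3.115 11.902 76.370
3 2.305 6.517 101.684
4 1.706 3.569 120.416
5 1.262 1.954 134.277
6 0.934 1.070 144.535
7 0.691 0.586 152.126
final: 152.126 2.509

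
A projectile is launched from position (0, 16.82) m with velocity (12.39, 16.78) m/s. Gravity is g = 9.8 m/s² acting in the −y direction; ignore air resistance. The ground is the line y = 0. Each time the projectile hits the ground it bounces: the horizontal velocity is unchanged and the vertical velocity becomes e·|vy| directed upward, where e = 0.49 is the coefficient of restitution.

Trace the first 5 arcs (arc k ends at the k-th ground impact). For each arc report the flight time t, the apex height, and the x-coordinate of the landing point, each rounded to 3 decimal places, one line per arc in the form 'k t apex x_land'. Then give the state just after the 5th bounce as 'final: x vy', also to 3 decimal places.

1 4.235 31.186 52.472
2 2.472 7.488 83.104
3 1.211 1.798 98.114
4 0.594 0.432 105.469
5 0.291 0.104 109.073
final: 109.073 0.698

Arc 1: start y=16.820, vy=16.780 → t=4.235, apex=31.186, x_land=52.472, impact vy=-24.723
  bounce: vy ← 0.49·24.723 = 12.114
Arc 2: start y=0.000, vy=12.114 → t=2.472, apex=7.488, x_land=83.104, impact vy=-12.114
  bounce: vy ← 0.49·12.114 = 5.936
Arc 3: start y=0.000, vy=5.936 → t=1.211, apex=1.798, x_land=98.114, impact vy=-5.936
  bounce: vy ← 0.49·5.936 = 2.909
Arc 4: start y=0.000, vy=2.909 → t=0.594, apex=0.432, x_land=105.469, impact vy=-2.909
  bounce: vy ← 0.49·2.909 = 1.425
Arc 5: start y=0.000, vy=1.425 → t=0.291, apex=0.104, x_land=109.073, impact vy=-1.425
  bounce: vy ← 0.49·1.425 = 0.698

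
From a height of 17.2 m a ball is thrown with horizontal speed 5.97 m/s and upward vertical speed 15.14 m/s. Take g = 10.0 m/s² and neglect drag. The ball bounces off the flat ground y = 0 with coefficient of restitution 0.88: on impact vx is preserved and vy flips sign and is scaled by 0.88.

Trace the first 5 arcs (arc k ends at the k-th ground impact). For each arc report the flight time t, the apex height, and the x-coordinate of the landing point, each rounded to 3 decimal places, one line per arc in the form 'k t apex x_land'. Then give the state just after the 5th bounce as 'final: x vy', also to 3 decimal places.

Arc 1: start y=17.200, vy=15.140 → t=3.908, apex=28.661, x_land=23.332, impact vy=-23.942
  bounce: vy ← 0.88·23.942 = 21.069
Arc 2: start y=0.000, vy=21.069 → t=4.214, apex=22.195, x_land=48.488, impact vy=-21.069
  bounce: vy ← 0.88·21.069 = 18.541
Arc 3: start y=0.000, vy=18.541 → t=3.708, apex=17.188, x_land=70.626, impact vy=-18.541
  bounce: vy ← 0.88·18.541 = 16.316
Arc 4: start y=0.000, vy=16.316 → t=3.263, apex=13.310, x_land=90.107, impact vy=-16.316
  bounce: vy ← 0.88·16.316 = 14.358
Arc 5: start y=0.000, vy=14.358 → t=2.872, apex=10.307, x_land=107.250, impact vy=-14.358
  bounce: vy ← 0.88·14.358 = 12.635

1 3.908 28.661 23.332
2 4.214 22.195 48.488
3 3.708 17.188 70.626
4 3.263 13.310 90.107
5 2.872 10.307 107.250
final: 107.250 12.635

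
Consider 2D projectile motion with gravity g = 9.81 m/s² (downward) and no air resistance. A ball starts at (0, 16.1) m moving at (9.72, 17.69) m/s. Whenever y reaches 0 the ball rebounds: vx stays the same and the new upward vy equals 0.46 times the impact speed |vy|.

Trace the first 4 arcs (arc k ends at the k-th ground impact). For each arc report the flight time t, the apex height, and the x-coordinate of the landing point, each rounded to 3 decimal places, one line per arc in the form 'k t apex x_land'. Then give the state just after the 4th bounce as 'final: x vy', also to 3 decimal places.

Arc 1: start y=16.100, vy=17.690 → t=4.359, apex=32.050, x_land=42.374, impact vy=-25.076
  bounce: vy ← 0.46·25.076 = 11.535
Arc 2: start y=0.000, vy=11.535 → t=2.352, apex=6.782, x_land=65.232, impact vy=-11.535
  bounce: vy ← 0.46·11.535 = 5.306
Arc 3: start y=0.000, vy=5.306 → t=1.082, apex=1.435, x_land=75.747, impact vy=-5.306
  bounce: vy ← 0.46·5.306 = 2.441
Arc 4: start y=0.000, vy=2.441 → t=0.498, apex=0.304, x_land=80.584, impact vy=-2.441
  bounce: vy ← 0.46·2.441 = 1.123

1 4.359 32.050 42.374
2 2.352 6.782 65.232
3 1.082 1.435 75.747
4 0.498 0.304 80.584
final: 80.584 1.123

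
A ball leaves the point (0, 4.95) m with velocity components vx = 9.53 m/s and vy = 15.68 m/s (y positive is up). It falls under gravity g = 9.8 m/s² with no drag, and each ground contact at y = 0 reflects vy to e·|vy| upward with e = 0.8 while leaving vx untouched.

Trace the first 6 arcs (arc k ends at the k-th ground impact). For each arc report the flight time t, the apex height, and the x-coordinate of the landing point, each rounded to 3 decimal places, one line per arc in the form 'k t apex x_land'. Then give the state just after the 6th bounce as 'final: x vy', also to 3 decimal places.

1 3.489 17.494 33.255
2 3.023 11.196 62.066
3 2.419 7.166 85.115
4 1.935 4.586 103.554
5 1.548 2.935 118.305
6 1.238 1.878 130.106
final: 130.106 4.854

Arc 1: start y=4.950, vy=15.680 → t=3.489, apex=17.494, x_land=33.255, impact vy=-18.517
  bounce: vy ← 0.8·18.517 = 14.814
Arc 2: start y=0.000, vy=14.814 → t=3.023, apex=11.196, x_land=62.066, impact vy=-14.814
  bounce: vy ← 0.8·14.814 = 11.851
Arc 3: start y=0.000, vy=11.851 → t=2.419, apex=7.166, x_land=85.115, impact vy=-11.851
  bounce: vy ← 0.8·11.851 = 9.481
Arc 4: start y=0.000, vy=9.481 → t=1.935, apex=4.586, x_land=103.554, impact vy=-9.481
  bounce: vy ← 0.8·9.481 = 7.585
Arc 5: start y=0.000, vy=7.585 → t=1.548, apex=2.935, x_land=118.305, impact vy=-7.585
  bounce: vy ← 0.8·7.585 = 6.068
Arc 6: start y=0.000, vy=6.068 → t=1.238, apex=1.878, x_land=130.106, impact vy=-6.068
  bounce: vy ← 0.8·6.068 = 4.854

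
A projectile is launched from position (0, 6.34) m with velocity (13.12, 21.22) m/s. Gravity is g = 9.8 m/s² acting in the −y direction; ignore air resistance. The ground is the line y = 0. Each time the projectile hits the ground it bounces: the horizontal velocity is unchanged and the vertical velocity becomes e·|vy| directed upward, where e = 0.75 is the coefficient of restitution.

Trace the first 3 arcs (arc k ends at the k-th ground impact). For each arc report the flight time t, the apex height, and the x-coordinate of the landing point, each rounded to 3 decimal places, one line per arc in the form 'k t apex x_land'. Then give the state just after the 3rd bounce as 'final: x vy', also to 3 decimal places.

Arc 1: start y=6.340, vy=21.220 → t=4.611, apex=29.314, x_land=60.499, impact vy=-23.970
  bounce: vy ← 0.75·23.970 = 17.977
Arc 2: start y=0.000, vy=17.977 → t=3.669, apex=16.489, x_land=108.634, impact vy=-17.977
  bounce: vy ← 0.75·17.977 = 13.483
Arc 3: start y=0.000, vy=13.483 → t=2.752, apex=9.275, x_land=144.736, impact vy=-13.483
  bounce: vy ← 0.75·13.483 = 10.112

1 4.611 29.314 60.499
2 3.669 16.489 108.634
3 2.752 9.275 144.736
final: 144.736 10.112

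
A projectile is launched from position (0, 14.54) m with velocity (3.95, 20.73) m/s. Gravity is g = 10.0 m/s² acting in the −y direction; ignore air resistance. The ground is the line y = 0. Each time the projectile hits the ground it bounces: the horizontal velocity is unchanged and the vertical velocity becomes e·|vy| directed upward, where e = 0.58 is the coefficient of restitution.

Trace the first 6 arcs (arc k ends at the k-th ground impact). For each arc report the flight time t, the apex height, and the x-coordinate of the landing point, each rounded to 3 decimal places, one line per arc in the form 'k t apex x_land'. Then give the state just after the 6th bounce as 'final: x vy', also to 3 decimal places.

1 4.757 36.027 18.791
2 3.114 12.119 31.091
3 1.806 4.077 38.224
4 1.047 1.371 42.362
5 0.608 0.461 44.761
6 0.352 0.155 46.153
final: 46.153 1.022

Arc 1: start y=14.540, vy=20.730 → t=4.757, apex=36.027, x_land=18.791, impact vy=-26.843
  bounce: vy ← 0.58·26.843 = 15.569
Arc 2: start y=0.000, vy=15.569 → t=3.114, apex=12.119, x_land=31.091, impact vy=-15.569
  bounce: vy ← 0.58·15.569 = 9.030
Arc 3: start y=0.000, vy=9.030 → t=1.806, apex=4.077, x_land=38.224, impact vy=-9.030
  bounce: vy ← 0.58·9.030 = 5.237
Arc 4: start y=0.000, vy=5.237 → t=1.047, apex=1.371, x_land=42.362, impact vy=-5.237
  bounce: vy ← 0.58·5.237 = 3.038
Arc 5: start y=0.000, vy=3.038 → t=0.608, apex=0.461, x_land=44.761, impact vy=-3.038
  bounce: vy ← 0.58·3.038 = 1.762
Arc 6: start y=0.000, vy=1.762 → t=0.352, apex=0.155, x_land=46.153, impact vy=-1.762
  bounce: vy ← 0.58·1.762 = 1.022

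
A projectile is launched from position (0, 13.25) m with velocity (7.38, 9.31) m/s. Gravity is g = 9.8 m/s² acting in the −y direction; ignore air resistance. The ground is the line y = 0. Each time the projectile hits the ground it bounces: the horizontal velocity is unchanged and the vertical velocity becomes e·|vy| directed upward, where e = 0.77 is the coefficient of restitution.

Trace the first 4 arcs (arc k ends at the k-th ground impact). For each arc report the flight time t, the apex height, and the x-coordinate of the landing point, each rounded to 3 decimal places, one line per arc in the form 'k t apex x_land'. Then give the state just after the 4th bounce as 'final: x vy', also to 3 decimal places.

Arc 1: start y=13.250, vy=9.310 → t=2.849, apex=17.672, x_land=21.026, impact vy=-18.611
  bounce: vy ← 0.77·18.611 = 14.331
Arc 2: start y=0.000, vy=14.331 → t=2.925, apex=10.478, x_land=42.610, impact vy=-14.331
  bounce: vy ← 0.77·14.331 = 11.035
Arc 3: start y=0.000, vy=11.035 → t=2.252, apex=6.212, x_land=59.229, impact vy=-11.035
  bounce: vy ← 0.77·11.035 = 8.497
Arc 4: start y=0.000, vy=8.497 → t=1.734, apex=3.683, x_land=72.026, impact vy=-8.497
  bounce: vy ← 0.77·8.497 = 6.542

1 2.849 17.672 21.026
2 2.925 10.478 42.610
3 2.252 6.212 59.229
4 1.734 3.683 72.026
final: 72.026 6.542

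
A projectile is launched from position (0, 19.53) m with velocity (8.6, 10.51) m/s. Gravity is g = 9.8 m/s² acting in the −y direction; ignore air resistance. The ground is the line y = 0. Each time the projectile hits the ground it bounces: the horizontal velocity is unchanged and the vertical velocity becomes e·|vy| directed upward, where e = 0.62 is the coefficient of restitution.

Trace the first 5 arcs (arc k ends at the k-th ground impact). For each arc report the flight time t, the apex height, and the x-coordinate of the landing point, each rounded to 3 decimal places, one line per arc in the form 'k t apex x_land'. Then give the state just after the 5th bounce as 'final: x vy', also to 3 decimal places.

Arc 1: start y=19.530, vy=10.510 → t=3.339, apex=25.166, x_land=28.713, impact vy=-22.209
  bounce: vy ← 0.62·22.209 = 13.770
Arc 2: start y=0.000, vy=13.770 → t=2.810, apex=9.674, x_land=52.880, impact vy=-13.770
  bounce: vy ← 0.62·13.770 = 8.537
Arc 3: start y=0.000, vy=8.537 → t=1.742, apex=3.719, x_land=67.864, impact vy=-8.537
  bounce: vy ← 0.62·8.537 = 5.293
Arc 4: start y=0.000, vy=5.293 → t=1.080, apex=1.429, x_land=77.154, impact vy=-5.293
  bounce: vy ← 0.62·5.293 = 3.282
Arc 5: start y=0.000, vy=3.282 → t=0.670, apex=0.549, x_land=82.913, impact vy=-3.282
  bounce: vy ← 0.62·3.282 = 2.035

1 3.339 25.166 28.713
2 2.810 9.674 52.880
3 1.742 3.719 67.864
4 1.080 1.429 77.154
5 0.670 0.549 82.913
final: 82.913 2.035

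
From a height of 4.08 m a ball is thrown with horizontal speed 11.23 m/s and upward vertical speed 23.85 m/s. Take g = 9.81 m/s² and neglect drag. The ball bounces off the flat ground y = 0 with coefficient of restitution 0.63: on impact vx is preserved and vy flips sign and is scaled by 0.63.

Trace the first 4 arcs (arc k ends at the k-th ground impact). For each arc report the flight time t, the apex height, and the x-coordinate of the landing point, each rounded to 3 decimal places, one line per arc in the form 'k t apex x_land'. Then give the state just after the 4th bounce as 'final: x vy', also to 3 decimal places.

1 5.028 33.072 56.462
2 3.272 13.126 93.204
3 2.061 5.210 116.352
4 1.299 2.068 130.935
final: 130.935 4.013

Arc 1: start y=4.080, vy=23.850 → t=5.028, apex=33.072, x_land=56.462, impact vy=-25.473
  bounce: vy ← 0.63·25.473 = 16.048
Arc 2: start y=0.000, vy=16.048 → t=3.272, apex=13.126, x_land=93.204, impact vy=-16.048
  bounce: vy ← 0.63·16.048 = 10.110
Arc 3: start y=0.000, vy=10.110 → t=2.061, apex=5.210, x_land=116.352, impact vy=-10.110
  bounce: vy ← 0.63·10.110 = 6.369
Arc 4: start y=0.000, vy=6.369 → t=1.299, apex=2.068, x_land=130.935, impact vy=-6.369
  bounce: vy ← 0.63·6.369 = 4.013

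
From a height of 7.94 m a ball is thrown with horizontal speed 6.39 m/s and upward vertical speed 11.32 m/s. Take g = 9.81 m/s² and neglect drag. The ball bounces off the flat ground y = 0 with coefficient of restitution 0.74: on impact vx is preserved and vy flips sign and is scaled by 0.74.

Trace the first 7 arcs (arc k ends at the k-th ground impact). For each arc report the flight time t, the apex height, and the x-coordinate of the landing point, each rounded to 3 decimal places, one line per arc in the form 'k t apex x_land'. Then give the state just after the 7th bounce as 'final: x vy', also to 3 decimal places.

1 2.872 14.471 18.349
2 2.542 7.924 34.593
3 1.881 4.339 46.614
4 1.392 2.376 55.509
5 1.030 1.301 62.092
6 0.762 0.713 66.963
7 0.564 0.390 70.567
final: 70.567 2.048

Arc 1: start y=7.940, vy=11.320 → t=2.872, apex=14.471, x_land=18.349, impact vy=-16.850
  bounce: vy ← 0.74·16.850 = 12.469
Arc 2: start y=0.000, vy=12.469 → t=2.542, apex=7.924, x_land=34.593, impact vy=-12.469
  bounce: vy ← 0.74·12.469 = 9.227
Arc 3: start y=0.000, vy=9.227 → t=1.881, apex=4.339, x_land=46.614, impact vy=-9.227
  bounce: vy ← 0.74·9.227 = 6.828
Arc 4: start y=0.000, vy=6.828 → t=1.392, apex=2.376, x_land=55.509, impact vy=-6.828
  bounce: vy ← 0.74·6.828 = 5.053
Arc 5: start y=0.000, vy=5.053 → t=1.030, apex=1.301, x_land=62.092, impact vy=-5.053
  bounce: vy ← 0.74·5.053 = 3.739
Arc 6: start y=0.000, vy=3.739 → t=0.762, apex=0.713, x_land=66.963, impact vy=-3.739
  bounce: vy ← 0.74·3.739 = 2.767
Arc 7: start y=0.000, vy=2.767 → t=0.564, apex=0.390, x_land=70.567, impact vy=-2.767
  bounce: vy ← 0.74·2.767 = 2.048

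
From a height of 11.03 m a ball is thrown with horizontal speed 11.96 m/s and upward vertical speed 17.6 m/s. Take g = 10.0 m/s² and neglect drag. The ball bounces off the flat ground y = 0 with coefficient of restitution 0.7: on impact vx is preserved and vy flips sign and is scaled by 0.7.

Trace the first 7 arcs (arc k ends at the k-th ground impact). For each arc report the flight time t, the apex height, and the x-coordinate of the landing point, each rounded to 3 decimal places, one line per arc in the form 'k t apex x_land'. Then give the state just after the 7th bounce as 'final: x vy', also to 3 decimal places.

Arc 1: start y=11.030, vy=17.600 → t=4.063, apex=26.518, x_land=48.593, impact vy=-23.030
  bounce: vy ← 0.7·23.030 = 16.121
Arc 2: start y=0.000, vy=16.121 → t=3.224, apex=12.994, x_land=87.154, impact vy=-16.121
  bounce: vy ← 0.7·16.121 = 11.284
Arc 3: start y=0.000, vy=11.284 → t=2.257, apex=6.367, x_land=114.146, impact vy=-11.284
  bounce: vy ← 0.7·11.284 = 7.899
Arc 4: start y=0.000, vy=7.899 → t=1.580, apex=3.120, x_land=133.041, impact vy=-7.899
  bounce: vy ← 0.7·7.899 = 5.529
Arc 5: start y=0.000, vy=5.529 → t=1.106, apex=1.529, x_land=146.267, impact vy=-5.529
  bounce: vy ← 0.7·5.529 = 3.871
Arc 6: start y=0.000, vy=3.871 → t=0.774, apex=0.749, x_land=155.526, impact vy=-3.871
  bounce: vy ← 0.7·3.871 = 2.709
Arc 7: start y=0.000, vy=2.709 → t=0.542, apex=0.367, x_land=162.006, impact vy=-2.709
  bounce: vy ← 0.7·2.709 = 1.897

1 4.063 26.518 48.593
2 3.224 12.994 87.154
3 2.257 6.367 114.146
4 1.580 3.120 133.041
5 1.106 1.529 146.267
6 0.774 0.749 155.526
7 0.542 0.367 162.006
final: 162.006 1.897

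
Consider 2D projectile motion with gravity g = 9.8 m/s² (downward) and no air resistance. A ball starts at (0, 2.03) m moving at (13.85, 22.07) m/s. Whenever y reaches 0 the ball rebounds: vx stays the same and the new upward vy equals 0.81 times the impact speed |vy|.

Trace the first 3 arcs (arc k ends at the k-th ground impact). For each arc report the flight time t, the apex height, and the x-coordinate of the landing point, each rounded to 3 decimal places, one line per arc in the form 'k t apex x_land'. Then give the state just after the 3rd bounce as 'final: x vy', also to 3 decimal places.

1 4.594 26.881 63.630
2 3.794 17.637 116.183
3 3.073 11.572 158.750
final: 158.750 12.199

Arc 1: start y=2.030, vy=22.070 → t=4.594, apex=26.881, x_land=63.630, impact vy=-22.954
  bounce: vy ← 0.81·22.954 = 18.593
Arc 2: start y=0.000, vy=18.593 → t=3.794, apex=17.637, x_land=116.183, impact vy=-18.593
  bounce: vy ← 0.81·18.593 = 15.060
Arc 3: start y=0.000, vy=15.060 → t=3.073, apex=11.572, x_land=158.750, impact vy=-15.060
  bounce: vy ← 0.81·15.060 = 12.199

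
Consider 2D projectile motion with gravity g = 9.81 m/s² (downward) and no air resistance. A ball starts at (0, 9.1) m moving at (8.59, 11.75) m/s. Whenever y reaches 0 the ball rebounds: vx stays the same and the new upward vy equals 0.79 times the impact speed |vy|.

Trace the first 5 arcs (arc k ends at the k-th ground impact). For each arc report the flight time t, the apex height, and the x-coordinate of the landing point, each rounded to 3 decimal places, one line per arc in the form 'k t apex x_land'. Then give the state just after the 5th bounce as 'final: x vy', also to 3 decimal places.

Arc 1: start y=9.100, vy=11.750 → t=3.012, apex=16.137, x_land=25.869, impact vy=-17.793
  bounce: vy ← 0.79·17.793 = 14.057
Arc 2: start y=0.000, vy=14.057 → t=2.866, apex=10.071, x_land=50.487, impact vy=-14.057
  bounce: vy ← 0.79·14.057 = 11.105
Arc 3: start y=0.000, vy=11.105 → t=2.264, apex=6.285, x_land=69.934, impact vy=-11.105
  bounce: vy ← 0.79·11.105 = 8.773
Arc 4: start y=0.000, vy=8.773 → t=1.789, apex=3.923, x_land=85.298, impact vy=-8.773
  bounce: vy ← 0.79·8.773 = 6.931
Arc 5: start y=0.000, vy=6.931 → t=1.413, apex=2.448, x_land=97.435, impact vy=-6.931
  bounce: vy ← 0.79·6.931 = 5.475

1 3.012 16.137 25.869
2 2.866 10.071 50.487
3 2.264 6.285 69.934
4 1.789 3.923 85.298
5 1.413 2.448 97.435
final: 97.435 5.475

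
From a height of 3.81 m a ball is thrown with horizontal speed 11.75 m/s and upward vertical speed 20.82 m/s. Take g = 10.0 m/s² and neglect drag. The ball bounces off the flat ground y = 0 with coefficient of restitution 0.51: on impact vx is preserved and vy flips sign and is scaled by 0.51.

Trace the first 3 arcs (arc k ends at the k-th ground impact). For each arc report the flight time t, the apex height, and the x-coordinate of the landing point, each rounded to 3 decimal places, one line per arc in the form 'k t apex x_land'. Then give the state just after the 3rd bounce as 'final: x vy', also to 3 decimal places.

Arc 1: start y=3.810, vy=20.820 → t=4.340, apex=25.484, x_land=50.990, impact vy=-22.576
  bounce: vy ← 0.51·22.576 = 11.514
Arc 2: start y=0.000, vy=11.514 → t=2.303, apex=6.628, x_land=78.047, impact vy=-11.514
  bounce: vy ← 0.51·11.514 = 5.872
Arc 3: start y=0.000, vy=5.872 → t=1.174, apex=1.724, x_land=91.847, impact vy=-5.872
  bounce: vy ← 0.51·5.872 = 2.995

1 4.340 25.484 50.990
2 2.303 6.628 78.047
3 1.174 1.724 91.847
final: 91.847 2.995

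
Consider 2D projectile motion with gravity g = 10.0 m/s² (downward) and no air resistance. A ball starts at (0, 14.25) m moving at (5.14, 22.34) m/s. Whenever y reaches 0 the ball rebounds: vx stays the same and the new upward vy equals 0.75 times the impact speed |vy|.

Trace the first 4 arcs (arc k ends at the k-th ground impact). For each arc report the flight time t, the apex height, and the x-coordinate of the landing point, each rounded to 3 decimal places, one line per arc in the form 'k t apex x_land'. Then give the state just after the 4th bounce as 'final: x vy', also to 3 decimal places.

1 5.034 39.204 25.875
2 4.200 22.052 47.464
3 3.150 12.404 63.656
4 2.363 6.977 75.800
final: 75.800 8.860

Arc 1: start y=14.250, vy=22.340 → t=5.034, apex=39.204, x_land=25.875, impact vy=-28.001
  bounce: vy ← 0.75·28.001 = 21.001
Arc 2: start y=0.000, vy=21.001 → t=4.200, apex=22.052, x_land=47.464, impact vy=-21.001
  bounce: vy ← 0.75·21.001 = 15.751
Arc 3: start y=0.000, vy=15.751 → t=3.150, apex=12.404, x_land=63.656, impact vy=-15.751
  bounce: vy ← 0.75·15.751 = 11.813
Arc 4: start y=0.000, vy=11.813 → t=2.363, apex=6.977, x_land=75.800, impact vy=-11.813
  bounce: vy ← 0.75·11.813 = 8.860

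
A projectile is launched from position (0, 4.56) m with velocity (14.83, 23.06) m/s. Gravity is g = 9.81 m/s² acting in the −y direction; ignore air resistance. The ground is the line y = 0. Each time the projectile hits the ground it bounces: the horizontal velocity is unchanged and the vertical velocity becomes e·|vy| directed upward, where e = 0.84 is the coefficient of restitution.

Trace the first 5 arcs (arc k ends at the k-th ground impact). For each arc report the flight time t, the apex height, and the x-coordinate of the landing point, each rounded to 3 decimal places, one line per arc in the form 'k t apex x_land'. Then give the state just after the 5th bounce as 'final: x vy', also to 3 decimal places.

1 4.891 31.663 72.539
2 4.268 22.342 135.840
3 3.585 15.764 189.012
4 3.012 11.123 233.677
5 2.530 7.849 271.196
final: 271.196 10.424

Arc 1: start y=4.560, vy=23.060 → t=4.891, apex=31.663, x_land=72.539, impact vy=-24.925
  bounce: vy ← 0.84·24.925 = 20.937
Arc 2: start y=0.000, vy=20.937 → t=4.268, apex=22.342, x_land=135.840, impact vy=-20.937
  bounce: vy ← 0.84·20.937 = 17.587
Arc 3: start y=0.000, vy=17.587 → t=3.585, apex=15.764, x_land=189.012, impact vy=-17.587
  bounce: vy ← 0.84·17.587 = 14.773
Arc 4: start y=0.000, vy=14.773 → t=3.012, apex=11.123, x_land=233.677, impact vy=-14.773
  bounce: vy ← 0.84·14.773 = 12.409
Arc 5: start y=0.000, vy=12.409 → t=2.530, apex=7.849, x_land=271.196, impact vy=-12.409
  bounce: vy ← 0.84·12.409 = 10.424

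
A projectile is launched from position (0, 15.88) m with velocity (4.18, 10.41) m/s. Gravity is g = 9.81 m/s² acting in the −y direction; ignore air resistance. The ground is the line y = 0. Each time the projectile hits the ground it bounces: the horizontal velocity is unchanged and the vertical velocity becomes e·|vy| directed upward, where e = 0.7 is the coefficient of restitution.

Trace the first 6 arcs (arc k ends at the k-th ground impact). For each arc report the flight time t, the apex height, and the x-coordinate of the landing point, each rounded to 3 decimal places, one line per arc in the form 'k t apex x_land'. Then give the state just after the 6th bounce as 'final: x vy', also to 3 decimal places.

Arc 1: start y=15.880, vy=10.410 → t=3.150, apex=21.403, x_land=13.167, impact vy=-20.492
  bounce: vy ← 0.7·20.492 = 14.345
Arc 2: start y=0.000, vy=14.345 → t=2.924, apex=10.488, x_land=25.392, impact vy=-14.345
  bounce: vy ← 0.7·14.345 = 10.041
Arc 3: start y=0.000, vy=10.041 → t=2.047, apex=5.139, x_land=33.949, impact vy=-10.041
  bounce: vy ← 0.7·10.041 = 7.029
Arc 4: start y=0.000, vy=7.029 → t=1.433, apex=2.518, x_land=39.939, impact vy=-7.029
  bounce: vy ← 0.7·7.029 = 4.920
Arc 5: start y=0.000, vy=4.920 → t=1.003, apex=1.234, x_land=44.132, impact vy=-4.920
  bounce: vy ← 0.7·4.920 = 3.444
Arc 6: start y=0.000, vy=3.444 → t=0.702, apex=0.605, x_land=47.067, impact vy=-3.444
  bounce: vy ← 0.7·3.444 = 2.411

1 3.150 21.403 13.167
2 2.924 10.488 25.392
3 2.047 5.139 33.949
4 1.433 2.518 39.939
5 1.003 1.234 44.132
6 0.702 0.605 47.067
final: 47.067 2.411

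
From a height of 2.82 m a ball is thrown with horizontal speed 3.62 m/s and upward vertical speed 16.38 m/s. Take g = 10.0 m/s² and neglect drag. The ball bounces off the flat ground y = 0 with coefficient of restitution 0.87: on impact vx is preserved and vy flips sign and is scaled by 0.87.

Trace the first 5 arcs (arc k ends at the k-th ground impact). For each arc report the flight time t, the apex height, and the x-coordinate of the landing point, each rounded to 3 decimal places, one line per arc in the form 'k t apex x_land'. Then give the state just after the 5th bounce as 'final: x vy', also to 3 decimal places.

Arc 1: start y=2.820, vy=16.380 → t=3.440, apex=16.235, x_land=12.453, impact vy=-18.020
  bounce: vy ← 0.87·18.020 = 15.677
Arc 2: start y=0.000, vy=15.677 → t=3.135, apex=12.288, x_land=23.803, impact vy=-15.677
  bounce: vy ← 0.87·15.677 = 13.639
Arc 3: start y=0.000, vy=13.639 → t=2.728, apex=9.301, x_land=33.677, impact vy=-13.639
  bounce: vy ← 0.87·13.639 = 11.866
Arc 4: start y=0.000, vy=11.866 → t=2.373, apex=7.040, x_land=42.268, impact vy=-11.866
  bounce: vy ← 0.87·11.866 = 10.323
Arc 5: start y=0.000, vy=10.323 → t=2.065, apex=5.329, x_land=49.742, impact vy=-10.323
  bounce: vy ← 0.87·10.323 = 8.981

1 3.440 16.235 12.453
2 3.135 12.288 23.803
3 2.728 9.301 33.677
4 2.373 7.040 42.268
5 2.065 5.329 49.742
final: 49.742 8.981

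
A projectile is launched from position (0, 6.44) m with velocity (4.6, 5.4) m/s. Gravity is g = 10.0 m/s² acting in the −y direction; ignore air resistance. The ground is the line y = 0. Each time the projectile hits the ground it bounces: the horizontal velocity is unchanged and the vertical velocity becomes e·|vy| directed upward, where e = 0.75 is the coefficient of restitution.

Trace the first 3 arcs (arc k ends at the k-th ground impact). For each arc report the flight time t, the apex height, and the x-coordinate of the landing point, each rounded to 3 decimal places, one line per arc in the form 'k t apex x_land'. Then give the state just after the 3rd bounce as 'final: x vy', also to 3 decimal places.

Arc 1: start y=6.440, vy=5.400 → t=1.797, apex=7.898, x_land=8.265, impact vy=-12.568
  bounce: vy ← 0.75·12.568 = 9.426
Arc 2: start y=0.000, vy=9.426 → t=1.885, apex=4.443, x_land=16.937, impact vy=-9.426
  bounce: vy ← 0.75·9.426 = 7.070
Arc 3: start y=0.000, vy=7.070 → t=1.414, apex=2.499, x_land=23.441, impact vy=-7.070
  bounce: vy ← 0.75·7.070 = 5.302

1 1.797 7.898 8.265
2 1.885 4.443 16.937
3 1.414 2.499 23.441
final: 23.441 5.302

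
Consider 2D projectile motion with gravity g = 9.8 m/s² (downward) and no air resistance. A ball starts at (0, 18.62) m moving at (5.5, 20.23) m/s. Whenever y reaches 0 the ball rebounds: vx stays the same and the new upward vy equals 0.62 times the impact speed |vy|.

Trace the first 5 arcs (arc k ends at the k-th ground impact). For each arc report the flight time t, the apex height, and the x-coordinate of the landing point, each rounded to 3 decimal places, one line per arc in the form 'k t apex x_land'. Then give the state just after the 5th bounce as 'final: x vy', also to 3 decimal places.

1 4.904 39.500 26.969
2 3.521 15.184 46.333
3 2.183 5.837 58.338
4 1.353 2.244 65.782
5 0.839 0.862 70.397
final: 70.397 2.549

Arc 1: start y=18.620, vy=20.230 → t=4.904, apex=39.500, x_land=26.969, impact vy=-27.825
  bounce: vy ← 0.62·27.825 = 17.251
Arc 2: start y=0.000, vy=17.251 → t=3.521, apex=15.184, x_land=46.333, impact vy=-17.251
  bounce: vy ← 0.62·17.251 = 10.696
Arc 3: start y=0.000, vy=10.696 → t=2.183, apex=5.837, x_land=58.338, impact vy=-10.696
  bounce: vy ← 0.62·10.696 = 6.631
Arc 4: start y=0.000, vy=6.631 → t=1.353, apex=2.244, x_land=65.782, impact vy=-6.631
  bounce: vy ← 0.62·6.631 = 4.111
Arc 5: start y=0.000, vy=4.111 → t=0.839, apex=0.862, x_land=70.397, impact vy=-4.111
  bounce: vy ← 0.62·4.111 = 2.549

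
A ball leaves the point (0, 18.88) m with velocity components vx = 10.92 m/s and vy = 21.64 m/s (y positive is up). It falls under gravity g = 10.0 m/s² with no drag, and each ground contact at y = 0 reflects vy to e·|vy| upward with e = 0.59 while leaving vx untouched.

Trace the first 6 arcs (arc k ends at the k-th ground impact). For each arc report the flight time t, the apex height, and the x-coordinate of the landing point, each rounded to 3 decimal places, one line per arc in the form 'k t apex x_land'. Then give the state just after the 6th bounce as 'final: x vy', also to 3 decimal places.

Arc 1: start y=18.880, vy=21.640 → t=5.072, apex=42.294, x_land=55.391, impact vy=-29.084
  bounce: vy ← 0.59·29.084 = 17.160
Arc 2: start y=0.000, vy=17.160 → t=3.432, apex=14.723, x_land=92.868, impact vy=-17.160
  bounce: vy ← 0.59·17.160 = 10.124
Arc 3: start y=0.000, vy=10.124 → t=2.025, apex=5.125, x_land=114.979, impact vy=-10.124
  bounce: vy ← 0.59·10.124 = 5.973
Arc 4: start y=0.000, vy=5.973 → t=1.195, apex=1.784, x_land=128.024, impact vy=-5.973
  bounce: vy ← 0.59·5.973 = 3.524
Arc 5: start y=0.000, vy=3.524 → t=0.705, apex=0.621, x_land=135.721, impact vy=-3.524
  bounce: vy ← 0.59·3.524 = 2.079
Arc 6: start y=0.000, vy=2.079 → t=0.416, apex=0.216, x_land=140.263, impact vy=-2.079
  bounce: vy ← 0.59·2.079 = 1.227

1 5.072 42.294 55.391
2 3.432 14.723 92.868
3 2.025 5.125 114.979
4 1.195 1.784 128.024
5 0.705 0.621 135.721
6 0.416 0.216 140.263
final: 140.263 1.227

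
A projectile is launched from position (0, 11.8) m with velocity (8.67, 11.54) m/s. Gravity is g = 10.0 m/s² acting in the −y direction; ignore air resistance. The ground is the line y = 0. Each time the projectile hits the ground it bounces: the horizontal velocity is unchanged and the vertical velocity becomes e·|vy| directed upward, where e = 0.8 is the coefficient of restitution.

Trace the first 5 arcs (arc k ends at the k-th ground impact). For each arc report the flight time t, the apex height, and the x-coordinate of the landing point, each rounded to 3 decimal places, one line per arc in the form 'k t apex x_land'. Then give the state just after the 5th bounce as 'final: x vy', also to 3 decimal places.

1 3.075 18.459 26.664
2 3.074 11.813 53.317
3 2.459 7.561 74.640
4 1.967 4.839 91.698
5 1.574 3.097 105.345
final: 105.345 6.296

Arc 1: start y=11.800, vy=11.540 → t=3.075, apex=18.459, x_land=26.664, impact vy=-19.214
  bounce: vy ← 0.8·19.214 = 15.371
Arc 2: start y=0.000, vy=15.371 → t=3.074, apex=11.813, x_land=53.317, impact vy=-15.371
  bounce: vy ← 0.8·15.371 = 12.297
Arc 3: start y=0.000, vy=12.297 → t=2.459, apex=7.561, x_land=74.640, impact vy=-12.297
  bounce: vy ← 0.8·12.297 = 9.837
Arc 4: start y=0.000, vy=9.837 → t=1.967, apex=4.839, x_land=91.698, impact vy=-9.837
  bounce: vy ← 0.8·9.837 = 7.870
Arc 5: start y=0.000, vy=7.870 → t=1.574, apex=3.097, x_land=105.345, impact vy=-7.870
  bounce: vy ← 0.8·7.870 = 6.296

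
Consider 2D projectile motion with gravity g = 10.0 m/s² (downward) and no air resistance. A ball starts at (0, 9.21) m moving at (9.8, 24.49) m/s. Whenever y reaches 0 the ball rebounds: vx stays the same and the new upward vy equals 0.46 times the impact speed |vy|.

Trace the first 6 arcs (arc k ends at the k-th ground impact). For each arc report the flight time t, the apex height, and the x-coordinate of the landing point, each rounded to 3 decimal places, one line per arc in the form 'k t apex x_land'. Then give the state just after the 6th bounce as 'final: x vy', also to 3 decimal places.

Arc 1: start y=9.210, vy=24.490 → t=5.249, apex=39.198, x_land=51.440, impact vy=-27.999
  bounce: vy ← 0.46·27.999 = 12.880
Arc 2: start y=0.000, vy=12.880 → t=2.576, apex=8.294, x_land=76.684, impact vy=-12.880
  bounce: vy ← 0.46·12.880 = 5.925
Arc 3: start y=0.000, vy=5.925 → t=1.185, apex=1.755, x_land=88.296, impact vy=-5.925
  bounce: vy ← 0.46·5.925 = 2.725
Arc 4: start y=0.000, vy=2.725 → t=0.545, apex=0.371, x_land=93.638, impact vy=-2.725
  bounce: vy ← 0.46·2.725 = 1.254
Arc 5: start y=0.000, vy=1.254 → t=0.251, apex=0.079, x_land=96.095, impact vy=-1.254
  bounce: vy ← 0.46·1.254 = 0.577
Arc 6: start y=0.000, vy=0.577 → t=0.115, apex=0.017, x_land=97.225, impact vy=-0.577
  bounce: vy ← 0.46·0.577 = 0.265

1 5.249 39.198 51.440
2 2.576 8.294 76.684
3 1.185 1.755 88.296
4 0.545 0.371 93.638
5 0.251 0.079 96.095
6 0.115 0.017 97.225
final: 97.225 0.265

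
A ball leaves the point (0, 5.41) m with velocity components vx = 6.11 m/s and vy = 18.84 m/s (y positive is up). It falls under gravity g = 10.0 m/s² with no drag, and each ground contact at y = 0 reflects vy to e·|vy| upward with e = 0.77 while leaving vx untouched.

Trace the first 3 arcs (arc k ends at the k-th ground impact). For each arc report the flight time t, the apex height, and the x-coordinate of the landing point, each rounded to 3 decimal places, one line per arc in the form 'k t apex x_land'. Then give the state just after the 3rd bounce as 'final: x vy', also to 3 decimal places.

Arc 1: start y=5.410, vy=18.840 → t=4.036, apex=23.157, x_land=24.660, impact vy=-21.521
  bounce: vy ← 0.77·21.521 = 16.571
Arc 2: start y=0.000, vy=16.571 → t=3.314, apex=13.730, x_land=44.910, impact vy=-16.571
  bounce: vy ← 0.77·16.571 = 12.760
Arc 3: start y=0.000, vy=12.760 → t=2.552, apex=8.140, x_land=60.503, impact vy=-12.760
  bounce: vy ← 0.77·12.760 = 9.825

1 4.036 23.157 24.660
2 3.314 13.730 44.910
3 2.552 8.140 60.503
final: 60.503 9.825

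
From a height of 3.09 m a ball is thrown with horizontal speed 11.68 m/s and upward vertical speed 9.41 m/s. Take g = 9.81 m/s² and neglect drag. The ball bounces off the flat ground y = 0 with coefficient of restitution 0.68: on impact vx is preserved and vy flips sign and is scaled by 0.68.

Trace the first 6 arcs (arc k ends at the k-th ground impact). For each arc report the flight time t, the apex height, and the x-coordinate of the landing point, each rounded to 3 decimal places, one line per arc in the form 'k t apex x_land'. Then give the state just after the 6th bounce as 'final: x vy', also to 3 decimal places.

Arc 1: start y=3.090, vy=9.410 → t=2.204, apex=7.603, x_land=25.746, impact vy=-12.214
  bounce: vy ← 0.68·12.214 = 8.305
Arc 2: start y=0.000, vy=8.305 → t=1.693, apex=3.516, x_land=45.523, impact vy=-8.305
  bounce: vy ← 0.68·8.305 = 5.648
Arc 3: start y=0.000, vy=5.648 → t=1.151, apex=1.626, x_land=58.971, impact vy=-5.648
  bounce: vy ← 0.68·5.648 = 3.840
Arc 4: start y=0.000, vy=3.840 → t=0.783, apex=0.752, x_land=68.116, impact vy=-3.840
  bounce: vy ← 0.68·3.840 = 2.611
Arc 5: start y=0.000, vy=2.611 → t=0.532, apex=0.348, x_land=74.334, impact vy=-2.611
  bounce: vy ← 0.68·2.611 = 1.776
Arc 6: start y=0.000, vy=1.776 → t=0.362, apex=0.161, x_land=78.563, impact vy=-1.776
  bounce: vy ← 0.68·1.776 = 1.208

1 2.204 7.603 25.746
2 1.693 3.516 45.523
3 1.151 1.626 58.971
4 0.783 0.752 68.116
5 0.532 0.348 74.334
6 0.362 0.161 78.563
final: 78.563 1.208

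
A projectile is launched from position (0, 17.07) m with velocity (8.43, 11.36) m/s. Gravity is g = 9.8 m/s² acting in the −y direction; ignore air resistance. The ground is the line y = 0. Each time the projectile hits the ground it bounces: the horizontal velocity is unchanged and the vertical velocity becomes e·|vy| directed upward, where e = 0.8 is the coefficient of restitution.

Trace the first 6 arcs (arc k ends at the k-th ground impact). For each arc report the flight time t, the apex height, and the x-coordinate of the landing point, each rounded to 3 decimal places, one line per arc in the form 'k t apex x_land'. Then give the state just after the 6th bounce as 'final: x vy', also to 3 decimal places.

Arc 1: start y=17.070, vy=11.360 → t=3.356, apex=23.654, x_land=28.294, impact vy=-21.532
  bounce: vy ← 0.8·21.532 = 17.225
Arc 2: start y=0.000, vy=17.225 → t=3.515, apex=15.139, x_land=57.929, impact vy=-17.225
  bounce: vy ← 0.8·17.225 = 13.780
Arc 3: start y=0.000, vy=13.780 → t=2.812, apex=9.689, x_land=81.637, impact vy=-13.780
  bounce: vy ← 0.8·13.780 = 11.024
Arc 4: start y=0.000, vy=11.024 → t=2.250, apex=6.201, x_land=100.603, impact vy=-11.024
  bounce: vy ← 0.8·11.024 = 8.819
Arc 5: start y=0.000, vy=8.819 → t=1.800, apex=3.969, x_land=115.776, impact vy=-8.819
  bounce: vy ← 0.8·8.819 = 7.056
Arc 6: start y=0.000, vy=7.056 → t=1.440, apex=2.540, x_land=127.914, impact vy=-7.056
  bounce: vy ← 0.8·7.056 = 5.644

1 3.356 23.654 28.294
2 3.515 15.139 57.929
3 2.812 9.689 81.637
4 2.250 6.201 100.603
5 1.800 3.969 115.776
6 1.440 2.540 127.914
final: 127.914 5.644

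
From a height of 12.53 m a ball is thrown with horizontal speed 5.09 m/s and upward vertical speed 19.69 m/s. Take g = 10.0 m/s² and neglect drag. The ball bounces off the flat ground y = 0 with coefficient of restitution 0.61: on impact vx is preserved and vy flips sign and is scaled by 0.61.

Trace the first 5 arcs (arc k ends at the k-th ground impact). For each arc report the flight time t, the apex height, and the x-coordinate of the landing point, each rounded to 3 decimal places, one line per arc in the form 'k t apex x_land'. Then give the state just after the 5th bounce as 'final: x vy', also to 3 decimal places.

Arc 1: start y=12.530, vy=19.690 → t=4.495, apex=31.915, x_land=22.882, impact vy=-25.265
  bounce: vy ← 0.61·25.265 = 15.411
Arc 2: start y=0.000, vy=15.411 → t=3.082, apex=11.875, x_land=38.571, impact vy=-15.411
  bounce: vy ← 0.61·15.411 = 9.401
Arc 3: start y=0.000, vy=9.401 → t=1.880, apex=4.419, x_land=48.141, impact vy=-9.401
  bounce: vy ← 0.61·9.401 = 5.735
Arc 4: start y=0.000, vy=5.735 → t=1.147, apex=1.644, x_land=53.979, impact vy=-5.735
  bounce: vy ← 0.61·5.735 = 3.498
Arc 5: start y=0.000, vy=3.498 → t=0.700, apex=0.612, x_land=57.540, impact vy=-3.498
  bounce: vy ← 0.61·3.498 = 2.134

1 4.495 31.915 22.882
2 3.082 11.875 38.571
3 1.880 4.419 48.141
4 1.147 1.644 53.979
5 0.700 0.612 57.540
final: 57.540 2.134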